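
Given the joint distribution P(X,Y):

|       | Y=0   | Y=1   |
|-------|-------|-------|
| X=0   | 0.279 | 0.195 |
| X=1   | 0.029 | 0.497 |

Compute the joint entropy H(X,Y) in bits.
1.6232 bits

H(X,Y) = -Σ_{x,y} P(x,y) log₂ P(x,y). Per-cell terms -P(x,y)·log₂P(x,y):
  X=0: 0.51382, 0.45990
  X=1: 0.14813, 0.50132
Sum of the 4 terms: H(X,Y) = 1.6232 bits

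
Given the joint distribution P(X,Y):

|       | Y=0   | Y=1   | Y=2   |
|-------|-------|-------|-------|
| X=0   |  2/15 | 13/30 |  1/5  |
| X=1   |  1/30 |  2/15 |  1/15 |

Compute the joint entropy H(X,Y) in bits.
2.1864 bits

H(X,Y) = -Σ_{x,y} P(x,y) log₂ P(x,y). Per-cell terms -P(x,y)·log₂P(x,y):
  X=0: 0.38759, 0.52280, 0.46439
  X=1: 0.16356, 0.38759, 0.26046
Sum of the 6 terms: H(X,Y) = 2.1864 bits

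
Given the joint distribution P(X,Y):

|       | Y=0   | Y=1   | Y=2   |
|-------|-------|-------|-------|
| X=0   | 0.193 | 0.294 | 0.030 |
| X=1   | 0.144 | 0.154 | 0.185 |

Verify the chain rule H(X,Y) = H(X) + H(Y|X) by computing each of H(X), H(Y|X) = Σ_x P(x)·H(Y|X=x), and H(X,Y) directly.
H(X) = 0.9992 bits, H(Y|X) = 1.3985 bits, H(X,Y) = 2.3977 bits

Marginal of X (row sums):
  P(X=0) = 0.193 + 0.294 + 0.030 = 0.517
  P(X=1) = 0.144 + 0.154 + 0.185 = 0.483
H(X) = -[0.517·log₂(0.517) + 0.483·log₂(0.483)]
  = 0.4921 + 0.5071 = 0.9992 bits

H(Y|X) = Σ_x P(x)·H(Y|X=x):
  X=0: P(X=0) = 0.517, P(Y|X=0) = (193/517, 294/517, 30/517) → H(Y|X=0) = 1.2321
  X=1: P(X=1) = 0.483, P(Y|X=1) = (48/161, 22/69, 185/483) → H(Y|X=1) = 1.5766
H(Y|X) = 0.517·1.2321 + 0.483·1.5766 = 1.3985 bits

H(X,Y) = -Σ_{x,y} P(x,y) log₂ P(x,y). Per-cell terms -P(x,y)·log₂P(x,y):
  X=0: 0.4581, 0.5192, 0.1518
  X=1: 0.4026, 0.4156, 0.4504
Sum of the 6 terms: H(X,Y) = 2.3977 bits

Chain rule check:
  H(X) + H(Y|X) = 0.9992 + 1.3985 = 2.3977 bits
  H(X,Y) = 2.3977 bits
✓ Chain rule verified.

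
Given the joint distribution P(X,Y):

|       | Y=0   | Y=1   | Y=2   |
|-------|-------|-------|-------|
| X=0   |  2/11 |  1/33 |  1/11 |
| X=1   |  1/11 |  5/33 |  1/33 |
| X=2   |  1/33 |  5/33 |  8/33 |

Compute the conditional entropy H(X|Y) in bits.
1.2744 bits

H(X|Y) = H(X,Y) - H(Y)

H(X,Y) = -Σ_{x,y} P(x,y) log₂ P(x,y). Per-cell terms -P(x,y)·log₂P(x,y):
  X=0: 0.447169, 0.152860, 0.314494
  X=1: 0.314494, 0.412495, 0.152860
  X=2: 0.152860, 0.412495, 0.495611
Sum of the 9 terms: H(X,Y) = 2.85534 bits

Marginal of Y (column sums):
  P(Y=0) = 2/11 + 1/11 + 1/33 = 10/33
  P(Y=1) = 1/33 + 5/33 + 5/33 = 1/3
  P(Y=2) = 1/11 + 1/33 + 8/33 = 4/11
H(Y) = -[(10/33)·log₂(10/33) + (1/3)·log₂(1/3) + (4/11)·log₂(4/11)]
  = 0.521959 + 0.528321 + 0.530702 = 1.58098 bits

H(X|Y) = H(X,Y) - H(Y) = 2.85534 - 1.58098 = 1.2744 bits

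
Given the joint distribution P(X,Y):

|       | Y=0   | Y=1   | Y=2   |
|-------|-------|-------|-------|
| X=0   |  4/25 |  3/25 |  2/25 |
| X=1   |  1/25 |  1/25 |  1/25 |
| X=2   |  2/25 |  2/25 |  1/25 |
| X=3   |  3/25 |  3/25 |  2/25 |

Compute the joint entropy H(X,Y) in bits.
3.4333 bits

H(X,Y) = -Σ_{x,y} P(x,y) log₂ P(x,y). Per-cell terms -P(x,y)·log₂P(x,y):
  X=0: 0.42302, 0.36707, 0.29151
  X=1: 0.18575, 0.18575, 0.18575
  X=2: 0.29151, 0.29151, 0.18575
  X=3: 0.36707, 0.36707, 0.29151
Sum of the 12 terms: H(X,Y) = 3.4333 bits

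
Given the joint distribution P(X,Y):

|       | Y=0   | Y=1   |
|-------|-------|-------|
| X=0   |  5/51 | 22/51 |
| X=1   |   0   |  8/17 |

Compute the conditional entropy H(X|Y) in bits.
0.9007 bits

H(X|Y) = H(X,Y) - H(Y)

H(X,Y) = -Σ_{x,y} P(x,y) log₂ P(x,y). Per-cell terms -P(x,y)·log₂P(x,y):
  X=0: 0.32848, 0.52325
  X=1: 0.00000, 0.51175
  (cells with P = 0 contribute 0)
Sum of the 4 terms: H(X,Y) = 1.36348 bits

Marginal of Y (column sums):
  P(Y=0) = 5/51 + 0 = 5/51
  P(Y=1) = 22/51 + 8/17 = 46/51
H(Y) = -[(5/51)·log₂(5/51) + (46/51)·log₂(46/51)]
  = 0.32848 + 0.13427 = 0.46275 bits

H(X|Y) = H(X,Y) - H(Y) = 1.36348 - 0.46275 = 0.9007 bits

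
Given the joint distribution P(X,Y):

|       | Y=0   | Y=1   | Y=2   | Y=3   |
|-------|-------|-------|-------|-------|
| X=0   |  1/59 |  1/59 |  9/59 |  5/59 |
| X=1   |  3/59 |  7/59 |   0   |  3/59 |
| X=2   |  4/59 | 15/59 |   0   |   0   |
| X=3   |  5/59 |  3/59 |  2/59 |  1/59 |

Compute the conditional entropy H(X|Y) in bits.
1.4005 bits

H(X|Y) = H(X,Y) - H(Y)

H(X,Y) = -Σ_{x,y} P(x,y) log₂ P(x,y). Per-cell terms -P(x,y)·log₂P(x,y):
  X=0: 0.0997, 0.0997, 0.4138, 0.3018
  X=1: 0.2185, 0.3649, 0.0000, 0.2185
  X=2: 0.2632, 0.5023, 0.0000, 0.0000
  X=3: 0.3018, 0.2185, 0.1655, 0.0997
  (cells with P = 0 contribute 0)
Sum of the 16 terms: H(X,Y) = 3.2679 bits

Marginal of Y (column sums):
  P(Y=0) = 1/59 + 3/59 + 4/59 + 5/59 = 13/59
  P(Y=1) = 1/59 + 7/59 + 15/59 + 3/59 = 26/59
  P(Y=2) = 9/59 + 0 + 0 + 2/59 = 11/59
  P(Y=3) = 5/59 + 3/59 + 0 + 1/59 = 9/59
H(Y) = -[(13/59)·log₂(13/59) + (26/59)·log₂(26/59) + (11/59)·log₂(11/59) + (9/59)·log₂(9/59)]
  = 0.4808 + 0.5210 + 0.4518 + 0.4138 = 1.8674 bits

H(X|Y) = H(X,Y) - H(Y) = 3.2679 - 1.8674 = 1.4005 bits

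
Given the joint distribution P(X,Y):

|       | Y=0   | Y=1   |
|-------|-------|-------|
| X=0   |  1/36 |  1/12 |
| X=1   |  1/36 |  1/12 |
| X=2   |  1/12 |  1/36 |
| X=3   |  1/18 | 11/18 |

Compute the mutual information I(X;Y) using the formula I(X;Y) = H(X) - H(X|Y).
0.1644 bits

I(X;Y) = H(X) - H(X|Y)

Marginal of X (row sums):
  P(X=0) = 1/36 + 1/12 = 1/9
  P(X=1) = 1/36 + 1/12 = 1/9
  P(X=2) = 1/12 + 1/36 = 1/9
  P(X=3) = 1/18 + 11/18 = 2/3
H(X) = -[(1/9)·log₂(1/9) + (1/9)·log₂(1/9) + (1/9)·log₂(1/9) + (2/3)·log₂(2/3)]
  = 0.3522 + 0.3522 + 0.3522 + 0.3900 = 1.4466 bits

Marginal of Y (column sums):
  P(Y=0) = 1/36 + 1/36 + 1/12 + 1/18 = 7/36
  P(Y=1) = 1/12 + 1/12 + 1/36 + 11/18 = 29/36
H(X|Y) = Σ_y P(y)·H(X|Y=y):
  Y=0: P(Y=0) = 7/36, P(X|Y=0) = (1/7, 1/7, 3/7, 2/7) → H(X|Y=0) = 1.8424
  Y=1: P(Y=1) = 29/36, P(X|Y=1) = (3/29, 3/29, 1/29, 22/29) → H(X|Y=1) = 1.1470
H(X|Y) = (7/36)·1.8424 + (29/36)·1.1470 = 1.2822 bits

I(X;Y) = H(X) - H(X|Y) = 1.4466 - 1.2822 = 0.1644 bits

Cross-check via I(X;Y) = H(X) + H(Y) - H(X,Y): computing H(Y) from the column sums and H(X,Y) from the 8 cells in the same way gives H(Y) = 0.7107 bits and H(X,Y) = 1.9929 bits, so
I(X;Y) = 1.4466 + 0.7107 - 1.9929 = 0.1644 bits ✓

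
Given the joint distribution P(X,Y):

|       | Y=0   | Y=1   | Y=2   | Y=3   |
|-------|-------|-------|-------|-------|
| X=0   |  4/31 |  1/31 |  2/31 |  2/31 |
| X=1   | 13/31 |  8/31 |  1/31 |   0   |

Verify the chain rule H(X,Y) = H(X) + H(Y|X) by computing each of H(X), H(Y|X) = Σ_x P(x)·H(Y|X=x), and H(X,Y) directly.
H(X) = 0.8691 bits, H(Y|X) = 1.3720 bits, H(X,Y) = 2.2411 bits

Marginal of X (row sums):
  P(X=0) = 4/31 + 1/31 + 2/31 + 2/31 = 9/31
  P(X=1) = 13/31 + 8/31 + 1/31 + 0 = 22/31
H(X) = -[(9/31)·log₂(9/31) + (22/31)·log₂(22/31)]
  = 0.5180 + 0.3511 = 0.8691 bits

H(Y|X) = Σ_x P(x)·H(Y|X=x):
  X=0: P(X=0) = 9/31, P(Y|X=0) = (4/9, 1/9, 2/9, 2/9) → H(Y|X=0) = 1.8366
  X=1: P(X=1) = 22/31, P(Y|X=1) = (13/22, 4/11, 1/22, 0) → H(Y|X=1) = 1.1819
H(Y|X) = (9/31)·1.8366 + (22/31)·1.1819 = 1.3720 bits

H(X,Y) = -Σ_{x,y} P(x,y) log₂ P(x,y). Per-cell terms -P(x,y)·log₂P(x,y):
  X=0: 0.3812, 0.1598, 0.2551, 0.2551
  X=1: 0.5258, 0.5043, 0.1598, 0.0000
  (cells with P = 0 contribute 0)
Sum of the 8 terms: H(X,Y) = 2.2411 bits

Chain rule check:
  H(X) + H(Y|X) = 0.8691 + 1.3720 = 2.2411 bits
  H(X,Y) = 2.2411 bits
✓ Chain rule verified.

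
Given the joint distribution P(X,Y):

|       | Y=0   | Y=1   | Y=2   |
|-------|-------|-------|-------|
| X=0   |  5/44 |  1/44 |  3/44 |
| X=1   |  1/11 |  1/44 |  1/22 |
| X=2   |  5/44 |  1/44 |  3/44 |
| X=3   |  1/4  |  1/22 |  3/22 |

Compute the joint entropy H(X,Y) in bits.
3.2255 bits

H(X,Y) = -Σ_{x,y} P(x,y) log₂ P(x,y). Per-cell terms -P(x,y)·log₂P(x,y):
  X=0: 0.35653, 0.12408, 0.26417
  X=1: 0.31449, 0.12408, 0.20270
  X=2: 0.35653, 0.12408, 0.26417
  X=3: 0.50000, 0.20270, 0.39197
Sum of the 12 terms: H(X,Y) = 3.2255 bits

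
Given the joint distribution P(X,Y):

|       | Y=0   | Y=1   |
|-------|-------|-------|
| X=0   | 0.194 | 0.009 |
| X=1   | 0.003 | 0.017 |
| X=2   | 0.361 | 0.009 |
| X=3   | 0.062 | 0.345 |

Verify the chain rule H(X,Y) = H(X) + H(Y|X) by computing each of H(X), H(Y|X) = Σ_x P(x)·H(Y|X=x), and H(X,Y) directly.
H(X) = 1.6384 bits, H(Y|X) = 0.3770 bits, H(X,Y) = 2.0154 bits

Marginal of X (row sums):
  P(X=0) = 0.194 + 0.009 = 0.203
  P(X=1) = 0.003 + 0.017 = 0.020
  P(X=2) = 0.361 + 0.009 = 0.370
  P(X=3) = 0.062 + 0.345 = 0.407
H(X) = -[0.203·log₂(0.203) + 0.020·log₂(0.020) + 0.370·log₂(0.370) + 0.407·log₂(0.407)]
  = 0.4670 + 0.1129 + 0.5307 + 0.5278 = 1.6384 bits

H(Y|X) = Σ_x P(x)·H(Y|X=x):
  X=0: P(X=0) = 0.203, P(Y|X=0) = (194/203, 9/203) → H(Y|X=0) = 0.2618
  X=1: P(X=1) = 0.020, P(Y|X=1) = (3/20, 17/20) → H(Y|X=1) = 0.6098
  X=2: P(X=2) = 0.370, P(Y|X=2) = (361/370, 9/370) → H(Y|X=2) = 0.1651
  X=3: P(X=3) = 0.407, P(Y|X=3) = (62/407, 345/407) → H(Y|X=3) = 0.6157
H(Y|X) = 0.203·0.2618 + 0.020·0.6098 + 0.370·0.1651 + 0.407·0.6157 = 0.3770 bits

H(X,Y) = -Σ_{x,y} P(x,y) log₂ P(x,y). Per-cell terms -P(x,y)·log₂P(x,y):
  X=0: 0.4590, 0.0612
  X=1: 0.0251, 0.0999
  X=2: 0.5306, 0.0612
  X=3: 0.2487, 0.5297
Sum of the 8 terms: H(X,Y) = 2.0154 bits

Chain rule check:
  H(X) + H(Y|X) = 1.6384 + 0.3770 = 2.0154 bits
  H(X,Y) = 2.0154 bits
✓ Chain rule verified.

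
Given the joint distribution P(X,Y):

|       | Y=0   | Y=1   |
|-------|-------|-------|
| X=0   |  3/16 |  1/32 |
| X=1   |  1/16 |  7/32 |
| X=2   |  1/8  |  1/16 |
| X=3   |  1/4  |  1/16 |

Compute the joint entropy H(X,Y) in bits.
2.7137 bits

H(X,Y) = -Σ_{x,y} P(x,y) log₂ P(x,y). Per-cell terms -P(x,y)·log₂P(x,y):
  X=0: 0.45282, 0.15625
  X=1: 0.25000, 0.47964
  X=2: 0.37500, 0.25000
  X=3: 0.50000, 0.25000
Sum of the 8 terms: H(X,Y) = 2.7137 bits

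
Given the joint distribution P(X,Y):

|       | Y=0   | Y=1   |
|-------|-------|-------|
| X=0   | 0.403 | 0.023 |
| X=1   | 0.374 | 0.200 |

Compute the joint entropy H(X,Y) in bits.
1.6486 bits

H(X,Y) = -Σ_{x,y} P(x,y) log₂ P(x,y). Per-cell terms -P(x,y)·log₂P(x,y):
  X=0: 0.52839, 0.12517
  X=1: 0.53066, 0.46439
Sum of the 4 terms: H(X,Y) = 1.6486 bits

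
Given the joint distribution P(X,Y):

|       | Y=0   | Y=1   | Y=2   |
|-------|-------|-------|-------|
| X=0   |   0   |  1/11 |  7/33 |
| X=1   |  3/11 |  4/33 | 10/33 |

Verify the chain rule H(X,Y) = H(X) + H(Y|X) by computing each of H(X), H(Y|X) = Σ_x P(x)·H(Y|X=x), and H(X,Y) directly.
H(X) = 0.8850 bits, H(Y|X) = 1.3062 bits, H(X,Y) = 2.1912 bits

Marginal of X (row sums):
  P(X=0) = 0 + 1/11 + 7/33 = 10/33
  P(X=1) = 3/11 + 4/33 + 10/33 = 23/33
H(X) = -[(10/33)·log₂(10/33) + (23/33)·log₂(23/33)]
  = 0.5220 + 0.3630 = 0.8850 bits

H(Y|X) = Σ_x P(x)·H(Y|X=x):
  X=0: P(X=0) = 10/33, P(Y|X=0) = (0, 3/10, 7/10) → H(Y|X=0) = 0.8813
  X=1: P(X=1) = 23/33, P(Y|X=1) = (9/23, 4/23, 10/23) → H(Y|X=1) = 1.4910
H(Y|X) = (10/33)·0.8813 + (23/33)·1.4910 = 1.3062 bits

H(X,Y) = -Σ_{x,y} P(x,y) log₂ P(x,y). Per-cell terms -P(x,y)·log₂P(x,y):
  X=0: 0.0000, 0.3145, 0.4745
  X=1: 0.5112, 0.3690, 0.5220
  (cells with P = 0 contribute 0)
Sum of the 6 terms: H(X,Y) = 2.1912 bits

Chain rule check:
  H(X) + H(Y|X) = 0.8850 + 1.3062 = 2.1912 bits
  H(X,Y) = 2.1912 bits
✓ Chain rule verified.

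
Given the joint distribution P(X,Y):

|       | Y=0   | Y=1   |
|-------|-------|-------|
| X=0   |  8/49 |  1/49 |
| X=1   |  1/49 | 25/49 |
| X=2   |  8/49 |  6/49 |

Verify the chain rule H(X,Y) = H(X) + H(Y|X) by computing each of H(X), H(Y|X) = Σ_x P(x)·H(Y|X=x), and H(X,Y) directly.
H(X) = 1.4506 bits, H(Y|X) = 0.4987 bits, H(X,Y) = 1.9493 bits

Marginal of X (row sums):
  P(X=0) = 8/49 + 1/49 = 9/49
  P(X=1) = 1/49 + 25/49 = 26/49
  P(X=2) = 8/49 + 6/49 = 2/7
H(X) = -[(9/49)·log₂(9/49) + (26/49)·log₂(26/49) + (2/7)·log₂(2/7)]
  = 0.449042 + 0.485123 + 0.516387 = 1.4506 bits

H(Y|X) = Σ_x P(x)·H(Y|X=x):
  X=0: P(X=0) = 9/49, P(Y|X=0) = (8/9, 1/9) → H(Y|X=0) = 0.503258
  X=1: P(X=1) = 26/49, P(Y|X=1) = (1/26, 25/26) → H(Y|X=1) = 0.235193
  X=2: P(X=2) = 2/7, P(Y|X=2) = (4/7, 3/7) → H(Y|X=2) = 0.985228
H(Y|X) = (9/49)·0.503258 + (26/49)·0.235193 + (2/7)·0.985228 = 0.4987 bits

H(X,Y) = -Σ_{x,y} P(x,y) log₂ P(x,y). Per-cell terms -P(x,y)·log₂P(x,y):
  X=0: 0.426891, 0.114586
  X=1: 0.114586, 0.495333
  X=2: 0.426891, 0.370989
Sum of the 6 terms: H(X,Y) = 1.9493 bits

Chain rule check:
  H(X) + H(Y|X) = 1.4506 + 0.4987 = 1.9493 bits
  H(X,Y) = 1.9493 bits
✓ Chain rule verified.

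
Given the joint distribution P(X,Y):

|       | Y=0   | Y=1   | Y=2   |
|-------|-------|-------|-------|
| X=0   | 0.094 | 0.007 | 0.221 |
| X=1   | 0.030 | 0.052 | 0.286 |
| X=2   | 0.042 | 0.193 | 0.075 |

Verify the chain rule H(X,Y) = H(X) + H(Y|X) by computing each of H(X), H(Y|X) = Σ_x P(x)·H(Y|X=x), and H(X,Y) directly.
H(X) = 1.5810 bits, H(Y|X) = 1.0916 bits, H(X,Y) = 2.6725 bits

Marginal of X (row sums):
  P(X=0) = 0.094 + 0.007 + 0.221 = 0.322
  P(X=1) = 0.030 + 0.052 + 0.286 = 0.368
  P(X=2) = 0.042 + 0.193 + 0.075 = 0.310
H(X) = -[0.322·log₂(0.322) + 0.368·log₂(0.368) + 0.310·log₂(0.310)]
  = 0.52643 + 0.53074 + 0.52379 = 1.5810 bits

H(Y|X) = Σ_x P(x)·H(Y|X=x):
  X=0: P(X=0) = 0.322, P(Y|X=0) = (47/161, 1/46, 221/322) → H(Y|X=0) = 1.01132
  X=1: P(X=1) = 0.368, P(Y|X=1) = (15/184, 13/92, 143/184) → H(Y|X=1) = 0.97641
  X=2: P(X=2) = 0.310, P(Y|X=2) = (21/155, 193/310, 15/62) → H(Y|X=2) = 1.31166
H(Y|X) = 0.322·1.01132 + 0.368·0.97641 + 0.310·1.31166 = 1.0916 bits

H(X,Y) = -Σ_{x,y} P(x,y) log₂ P(x,y). Per-cell terms -P(x,y)·log₂P(x,y):
  X=0: 0.32065, 0.05011, 0.48131
  X=1: 0.15177, 0.22180, 0.51649
  X=2: 0.19209, 0.45805, 0.28027
Sum of the 9 terms: H(X,Y) = 2.6725 bits

Chain rule check:
  H(X) + H(Y|X) = 1.5810 + 1.0916 = 2.6726 bits
  H(X,Y) = 2.6725 bits
✓ Chain rule verified (Δ = 0.0001 is 4-dp rounding noise: each of the three values was rounded independently).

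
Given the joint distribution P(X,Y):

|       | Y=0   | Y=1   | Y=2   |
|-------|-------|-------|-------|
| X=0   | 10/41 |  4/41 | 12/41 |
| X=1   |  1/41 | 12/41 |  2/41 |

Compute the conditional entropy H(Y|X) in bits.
1.2575 bits

H(Y|X) = H(X,Y) - H(X)

H(X,Y) = -Σ_{x,y} P(x,y) log₂ P(x,y). Per-cell terms -P(x,y)·log₂P(x,y):
  X=0: 0.49649, 0.32757, 0.51881
  X=1: 0.13067, 0.51881, 0.21256
Sum of the 6 terms: H(X,Y) = 2.2049 bits

Marginal of X (row sums):
  P(X=0) = 10/41 + 4/41 + 12/41 = 26/41
  P(X=1) = 1/41 + 12/41 + 2/41 = 15/41
H(X) = -[(26/41)·log₂(26/41) + (15/41)·log₂(15/41)]
  = 0.41671 + 0.53073 = 0.9474 bits

H(Y|X) = H(X,Y) - H(X) = 2.2049 - 0.9474 = 1.2575 bits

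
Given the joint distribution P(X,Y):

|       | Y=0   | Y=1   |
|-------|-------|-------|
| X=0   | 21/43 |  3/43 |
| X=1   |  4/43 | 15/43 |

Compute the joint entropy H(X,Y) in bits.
1.6217 bits

H(X,Y) = -Σ_{x,y} P(x,y) log₂ P(x,y). Per-cell terms -P(x,y)·log₂P(x,y):
  X=0: 0.5050, 0.2680
  X=1: 0.3187, 0.5300
Sum of the 4 terms: H(X,Y) = 1.6217 bits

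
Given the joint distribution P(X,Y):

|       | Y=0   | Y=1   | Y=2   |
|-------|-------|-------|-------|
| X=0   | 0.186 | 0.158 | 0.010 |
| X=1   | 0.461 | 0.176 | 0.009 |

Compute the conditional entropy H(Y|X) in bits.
1.0181 bits

H(Y|X) = H(X,Y) - H(X)

H(X,Y) = -Σ_{x,y} P(x,y) log₂ P(x,y). Per-cell terms -P(x,y)·log₂P(x,y):
  X=0: 0.4514, 0.4206, 0.0664
  X=1: 0.5150, 0.4411, 0.0612
Sum of the 6 terms: H(X,Y) = 1.9557 bits

Marginal of X (row sums):
  P(X=0) = 0.186 + 0.158 + 0.010 = 0.354
  P(X=1) = 0.461 + 0.176 + 0.009 = 0.646
H(X) = -[0.354·log₂(0.354) + 0.646·log₂(0.646)]
  = 0.5304 + 0.4072 = 0.9376 bits

H(Y|X) = H(X,Y) - H(X) = 1.9557 - 0.9376 = 1.0181 bits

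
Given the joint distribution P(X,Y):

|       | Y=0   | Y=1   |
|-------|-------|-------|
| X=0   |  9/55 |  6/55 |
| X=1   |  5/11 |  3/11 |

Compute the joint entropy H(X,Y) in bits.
1.8043 bits

H(X,Y) = -Σ_{x,y} P(x,y) log₂ P(x,y). Per-cell terms -P(x,y)·log₂P(x,y):
  X=0: 0.42733, 0.34870
  X=1: 0.51705, 0.51122
Sum of the 4 terms: H(X,Y) = 1.8043 bits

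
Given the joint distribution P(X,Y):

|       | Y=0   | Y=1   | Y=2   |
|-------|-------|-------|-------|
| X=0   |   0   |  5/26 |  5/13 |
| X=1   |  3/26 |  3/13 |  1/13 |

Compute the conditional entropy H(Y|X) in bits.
1.1371 bits

H(Y|X) = H(X,Y) - H(X)

H(X,Y) = -Σ_{x,y} P(x,y) log₂ P(x,y). Per-cell terms -P(x,y)·log₂P(x,y):
  X=0: 0.000000, 0.457406, 0.530197
  X=1: 0.359478, 0.488187, 0.284649
  (cells with P = 0 contribute 0)
Sum of the 6 terms: H(X,Y) = 2.11992 bits

Marginal of X (row sums):
  P(X=0) = 0 + 5/26 + 5/13 = 15/26
  P(X=1) = 3/26 + 3/13 + 1/13 = 11/26
H(X) = -[(15/26)·log₂(15/26) + (11/26)·log₂(11/26)]
  = 0.457817 + 0.525042 = 0.98286 bits

H(Y|X) = H(X,Y) - H(X) = 2.11992 - 0.98286 = 1.1371 bits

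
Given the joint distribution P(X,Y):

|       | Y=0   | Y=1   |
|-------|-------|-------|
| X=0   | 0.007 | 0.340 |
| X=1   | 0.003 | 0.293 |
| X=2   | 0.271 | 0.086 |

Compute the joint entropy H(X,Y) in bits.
1.9382 bits

H(X,Y) = -Σ_{x,y} P(x,y) log₂ P(x,y). Per-cell terms -P(x,y)·log₂P(x,y):
  X=0: 0.0501, 0.5292
  X=1: 0.0251, 0.5189
  X=2: 0.5105, 0.3044
Sum of the 6 terms: H(X,Y) = 1.9382 bits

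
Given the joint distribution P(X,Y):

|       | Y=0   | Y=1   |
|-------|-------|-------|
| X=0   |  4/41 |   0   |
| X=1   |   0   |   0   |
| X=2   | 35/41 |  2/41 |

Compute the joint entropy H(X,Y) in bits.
0.7350 bits

H(X,Y) = -Σ_{x,y} P(x,y) log₂ P(x,y). Per-cell terms -P(x,y)·log₂P(x,y):
  X=0: 0.32757, 0.00000
  X=1: 0.00000, 0.00000
  X=2: 0.19486, 0.21256
  (cells with P = 0 contribute 0)
Sum of the 6 terms: H(X,Y) = 0.7350 bits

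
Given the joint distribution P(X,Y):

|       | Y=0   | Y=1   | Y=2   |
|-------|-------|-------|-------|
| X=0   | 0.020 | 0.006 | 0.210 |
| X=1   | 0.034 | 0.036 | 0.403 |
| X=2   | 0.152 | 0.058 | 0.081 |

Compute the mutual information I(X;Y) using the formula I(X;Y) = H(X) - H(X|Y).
0.2462 bits

I(X;Y) = H(X) - H(X|Y)

Marginal of X (row sums):
  P(X=0) = 0.020 + 0.006 + 0.210 = 0.236
  P(X=1) = 0.034 + 0.036 + 0.403 = 0.473
  P(X=2) = 0.152 + 0.058 + 0.081 = 0.291
H(X) = -[0.236·log₂(0.236) + 0.473·log₂(0.473) + 0.291·log₂(0.291)]
  = 0.4916 + 0.5109 + 0.5182 = 1.5207 bits

Marginal of Y (column sums):
  P(Y=0) = 0.020 + 0.034 + 0.152 = 0.206
  P(Y=1) = 0.006 + 0.036 + 0.058 = 0.100
  P(Y=2) = 0.210 + 0.403 + 0.081 = 0.694
H(X|Y) = Σ_y P(y)·H(X|Y=y):
  Y=0: P(Y=0) = 0.206, P(X|Y=0) = (10/103, 17/103, 76/103) → H(X|Y=0) = 1.0792
  Y=1: P(Y=1) = 0.100, P(X|Y=1) = (3/50, 9/25, 29/50) → H(X|Y=1) = 1.2300
  Y=2: P(Y=2) = 0.694, P(X|Y=2) = (105/347, 403/694, 81/694) → H(X|Y=2) = 1.3389
H(X|Y) = 0.206·1.0792 + 0.100·1.2300 + 0.694·1.3389 = 1.2745 bits

I(X;Y) = H(X) - H(X|Y) = 1.5207 - 1.2745 = 0.2462 bits

Cross-check via I(X;Y) = H(X) + H(Y) - H(X,Y): computing H(Y) from the column sums and H(X,Y) from the 9 cells in the same way gives H(Y) = 1.1675 bits and H(X,Y) = 2.4420 bits, so
I(X;Y) = 1.5207 + 1.1675 - 2.4420 = 0.2462 bits ✓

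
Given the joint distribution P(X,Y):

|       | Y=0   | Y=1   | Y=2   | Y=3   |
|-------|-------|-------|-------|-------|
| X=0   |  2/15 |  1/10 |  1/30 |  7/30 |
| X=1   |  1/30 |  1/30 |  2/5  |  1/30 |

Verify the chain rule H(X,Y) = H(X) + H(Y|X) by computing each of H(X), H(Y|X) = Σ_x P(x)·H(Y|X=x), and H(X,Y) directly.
H(X) = 1.0000 bits, H(Y|X) = 1.3927 bits, H(X,Y) = 2.3927 bits

Marginal of X (row sums):
  P(X=0) = 2/15 + 1/10 + 1/30 + 7/30 = 1/2
  P(X=1) = 1/30 + 1/30 + 2/5 + 1/30 = 1/2
H(X) = -[(1/2)·log₂(1/2) + (1/2)·log₂(1/2)]
  = 0.50000 + 0.50000 = 1.0000 bits

H(Y|X) = Σ_x P(x)·H(Y|X=x):
  X=0: P(X=0) = 1/2, P(Y|X=0) = (4/15, 1/5, 1/15, 7/15) → H(Y|X=0) = 1.74647
  X=1: P(X=1) = 1/2, P(Y|X=1) = (1/15, 1/15, 4/5, 1/15) → H(Y|X=1) = 1.03892
H(Y|X) = (1/2)·1.74647 + (1/2)·1.03892 = 1.3927 bits

H(X,Y) = -Σ_{x,y} P(x,y) log₂ P(x,y). Per-cell terms -P(x,y)·log₂P(x,y):
  X=0: 0.38759, 0.33219, 0.16356, 0.48989
  X=1: 0.16356, 0.16356, 0.52877, 0.16356
Sum of the 8 terms: H(X,Y) = 2.3927 bits

Chain rule check:
  H(X) + H(Y|X) = 1.0000 + 1.3927 = 2.3927 bits
  H(X,Y) = 2.3927 bits
✓ Chain rule verified.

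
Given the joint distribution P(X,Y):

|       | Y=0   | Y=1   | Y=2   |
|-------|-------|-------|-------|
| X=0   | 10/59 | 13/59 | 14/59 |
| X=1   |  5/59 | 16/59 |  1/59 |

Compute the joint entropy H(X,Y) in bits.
2.3193 bits

H(X,Y) = -Σ_{x,y} P(x,y) log₂ P(x,y). Per-cell terms -P(x,y)·log₂P(x,y):
  X=0: 0.43402, 0.48082, 0.49244
  X=1: 0.30176, 0.51055, 0.09971
Sum of the 6 terms: H(X,Y) = 2.3193 bits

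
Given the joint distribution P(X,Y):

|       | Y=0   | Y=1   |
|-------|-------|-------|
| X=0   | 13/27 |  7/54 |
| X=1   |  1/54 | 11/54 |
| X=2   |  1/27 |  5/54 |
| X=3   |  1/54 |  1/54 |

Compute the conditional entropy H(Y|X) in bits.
0.6965 bits

H(Y|X) = H(X,Y) - H(X)

H(X,Y) = -Σ_{x,y} P(x,y) log₂ P(x,y). Per-cell terms -P(x,y)·log₂P(x,y):
  X=0: 0.50770, 0.38209
  X=1: 0.10657, 0.46759
  X=2: 0.17611, 0.31787
  X=3: 0.10657, 0.10657
Sum of the 8 terms: H(X,Y) = 2.1711 bits

Marginal of X (row sums):
  P(X=0) = 13/27 + 7/54 = 11/18
  P(X=1) = 1/54 + 11/54 = 2/9
  P(X=2) = 1/27 + 5/54 = 7/54
  P(X=3) = 1/54 + 1/54 = 1/27
H(X) = -[(11/18)·log₂(11/18) + (2/9)·log₂(2/9) + (7/54)·log₂(7/54) + (1/27)·log₂(1/27)]
  = 0.43419 + 0.48221 + 0.38209 + 0.17611 = 1.4746 bits

H(Y|X) = H(X,Y) - H(X) = 2.1711 - 1.4746 = 0.6965 bits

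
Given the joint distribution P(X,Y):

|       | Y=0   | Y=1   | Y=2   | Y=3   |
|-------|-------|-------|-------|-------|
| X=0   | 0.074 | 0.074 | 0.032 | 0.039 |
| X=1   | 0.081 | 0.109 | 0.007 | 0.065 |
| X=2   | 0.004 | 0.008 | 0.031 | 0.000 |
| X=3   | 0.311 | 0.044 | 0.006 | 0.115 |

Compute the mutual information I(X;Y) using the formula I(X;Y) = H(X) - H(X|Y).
0.2420 bits

I(X;Y) = H(X) - H(X|Y)

Marginal of X (row sums):
  P(X=0) = 0.074 + 0.074 + 0.032 + 0.039 = 0.219
  P(X=1) = 0.081 + 0.109 + 0.007 + 0.065 = 0.262
  P(X=2) = 0.004 + 0.008 + 0.031 + 0.000 = 0.043
  P(X=3) = 0.311 + 0.044 + 0.006 + 0.115 = 0.476
H(X) = -[0.219·log₂(0.219) + 0.262·log₂(0.262) + 0.043·log₂(0.043) + 0.476·log₂(0.476)]
  = 0.4798 + 0.5063 + 0.1952 + 0.5098 = 1.6911 bits

Marginal of Y (column sums):
  P(Y=0) = 0.074 + 0.081 + 0.004 + 0.311 = 0.470
  P(Y=1) = 0.074 + 0.109 + 0.008 + 0.044 = 0.235
  P(Y=2) = 0.032 + 0.007 + 0.031 + 0.006 = 0.076
  P(Y=3) = 0.039 + 0.065 + 0.000 + 0.115 = 0.219
H(X|Y) = Σ_y P(y)·H(X|Y=y):
  Y=0: P(Y=0) = 0.470, P(X|Y=0) = (37/235, 81/470, 2/235, 311/470) → H(X|Y=0) = 1.3098
  Y=1: P(Y=1) = 0.235, P(X|Y=1) = (74/235, 109/235, 8/235, 44/235) → H(X|Y=1) = 1.6576
  Y=2: P(Y=2) = 0.076, P(X|Y=2) = (8/19, 7/76, 31/76, 3/38) → H(X|Y=2) = 1.6592
  Y=3: P(Y=3) = 0.219, P(X|Y=3) = (13/73, 65/219, 0, 115/219) → H(X|Y=3) = 1.4514
H(X|Y) = 0.470·1.3098 + 0.235·1.6576 + 0.076·1.6592 + 0.219·1.4514 = 1.4491 bits

I(X;Y) = H(X) - H(X|Y) = 1.6911 - 1.4491 = 0.2420 bits

Cross-check via I(X;Y) = H(X) + H(Y) - H(X,Y): computing H(Y) from the column sums and H(X,Y) from the 16 cells in the same way gives H(Y) = 1.7653 bits and H(X,Y) = 3.2144 bits, so
I(X;Y) = 1.6911 + 1.7653 - 3.2144 = 0.2420 bits ✓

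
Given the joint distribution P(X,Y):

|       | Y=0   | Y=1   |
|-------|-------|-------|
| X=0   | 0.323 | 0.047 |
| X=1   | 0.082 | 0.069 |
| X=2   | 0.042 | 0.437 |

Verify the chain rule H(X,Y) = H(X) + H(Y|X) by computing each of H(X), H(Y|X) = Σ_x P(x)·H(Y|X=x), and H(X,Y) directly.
H(X) = 1.4512 bits, H(Y|X) = 0.5587 bits, H(X,Y) = 2.0100 bits

Marginal of X (row sums):
  P(X=0) = 0.323 + 0.047 = 0.370
  P(X=1) = 0.082 + 0.069 = 0.151
  P(X=2) = 0.042 + 0.437 = 0.479
H(X) = -[0.370·log₂(0.370) + 0.151·log₂(0.151) + 0.479·log₂(0.479)]
  = 0.5307 + 0.4118 + 0.5087 = 1.4512 bits

H(Y|X) = Σ_x P(x)·H(Y|X=x):
  X=0: P(X=0) = 0.370, P(Y|X=0) = (323/370, 47/370) → H(Y|X=0) = 0.5492
  X=1: P(X=1) = 0.151, P(Y|X=1) = (82/151, 69/151) → H(Y|X=1) = 0.9946
  X=2: P(X=2) = 0.479, P(Y|X=2) = (42/479, 437/479) → H(Y|X=2) = 0.4287
H(Y|X) = 0.370·0.5492 + 0.151·0.9946 + 0.479·0.4287 = 0.5587 bits

H(X,Y) = -Σ_{x,y} P(x,y) log₂ P(x,y). Per-cell terms -P(x,y)·log₂P(x,y):
  X=0: 0.5266, 0.2073
  X=1: 0.2959, 0.2662
  X=2: 0.1921, 0.5219
Sum of the 6 terms: H(X,Y) = 2.0100 bits

Chain rule check:
  H(X) + H(Y|X) = 1.4512 + 0.5587 = 2.0099 bits
  H(X,Y) = 2.0100 bits
✓ Chain rule verified (Δ = 0.0001 is 4-dp rounding noise: each of the three values was rounded independently).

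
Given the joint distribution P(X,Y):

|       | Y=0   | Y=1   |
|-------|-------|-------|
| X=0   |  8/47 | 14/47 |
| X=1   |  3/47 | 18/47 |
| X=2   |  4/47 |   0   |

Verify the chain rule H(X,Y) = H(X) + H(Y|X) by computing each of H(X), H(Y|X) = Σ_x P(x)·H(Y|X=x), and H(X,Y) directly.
H(X) = 1.3345 bits, H(Y|X) = 0.7070 bits, H(X,Y) = 2.0415 bits

Marginal of X (row sums):
  P(X=0) = 8/47 + 14/47 = 22/47
  P(X=1) = 3/47 + 18/47 = 21/47
  P(X=2) = 4/47 + 0 = 4/47
H(X) = -[(22/47)·log₂(22/47) + (21/47)·log₂(21/47) + (4/47)·log₂(4/47)]
  = 0.51263 + 0.51931 + 0.30252 = 1.3345 bits

H(Y|X) = Σ_x P(x)·H(Y|X=x):
  X=0: P(X=0) = 22/47, P(Y|X=0) = (4/11, 7/11) → H(Y|X=0) = 0.94566
  X=1: P(X=1) = 21/47, P(Y|X=1) = (1/7, 6/7) → H(Y|X=1) = 0.59167
  X=2: P(X=2) = 4/47, P(Y|X=2) = (1, 0) → H(Y|X=2) = 0.00000
H(Y|X) = (22/47)·0.94566 + (21/47)·0.59167 + (4/47)·0.00000 = 0.7070 bits

H(X,Y) = -Σ_{x,y} P(x,y) log₂ P(x,y). Per-cell terms -P(x,y)·log₂P(x,y):
  X=0: 0.43482, 0.52045
  X=1: 0.25338, 0.53030
  X=2: 0.30252, 0.00000
  (cells with P = 0 contribute 0)
Sum of the 6 terms: H(X,Y) = 2.0415 bits

Chain rule check:
  H(X) + H(Y|X) = 1.3345 + 0.7070 = 2.0415 bits
  H(X,Y) = 2.0415 bits
✓ Chain rule verified.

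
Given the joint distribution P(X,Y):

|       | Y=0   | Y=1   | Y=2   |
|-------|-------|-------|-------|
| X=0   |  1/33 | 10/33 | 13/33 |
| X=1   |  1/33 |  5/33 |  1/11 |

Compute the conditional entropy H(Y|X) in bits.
1.2388 bits

H(Y|X) = H(X,Y) - H(X)

H(X,Y) = -Σ_{x,y} P(x,y) log₂ P(x,y). Per-cell terms -P(x,y)·log₂P(x,y):
  X=0: 0.152860, 0.521959, 0.529437
  X=1: 0.152860, 0.412495, 0.314494
Sum of the 6 terms: H(X,Y) = 2.084105 bits

Marginal of X (row sums):
  P(X=0) = 1/33 + 10/33 + 13/33 = 8/11
  P(X=1) = 1/33 + 5/33 + 1/11 = 3/11
H(X) = -[(8/11)·log₂(8/11) + (3/11)·log₂(3/11)]
  = 0.334132 + 0.511219 = 0.845351 bits

H(Y|X) = H(X,Y) - H(X) = 2.084105 - 0.845351 = 1.2388 bits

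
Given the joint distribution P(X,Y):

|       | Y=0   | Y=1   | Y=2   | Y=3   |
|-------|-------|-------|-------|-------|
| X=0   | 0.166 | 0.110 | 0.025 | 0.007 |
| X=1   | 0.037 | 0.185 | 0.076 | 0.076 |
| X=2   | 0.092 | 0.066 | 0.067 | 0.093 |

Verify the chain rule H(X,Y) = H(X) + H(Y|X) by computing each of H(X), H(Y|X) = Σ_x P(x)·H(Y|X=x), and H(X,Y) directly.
H(X) = 1.5796 bits, H(Y|X) = 1.7308 bits, H(X,Y) = 3.3104 bits

Marginal of X (row sums):
  P(X=0) = 0.166 + 0.110 + 0.025 + 0.007 = 0.308
  P(X=1) = 0.037 + 0.185 + 0.076 + 0.076 = 0.374
  P(X=2) = 0.092 + 0.066 + 0.067 + 0.093 = 0.318
H(X) = -[0.308·log₂(0.308) + 0.374·log₂(0.374) + 0.318·log₂(0.318)]
  = 0.52329 + 0.53066 + 0.52562 = 1.5796 bits

H(Y|X) = Σ_x P(x)·H(Y|X=x):
  X=0: P(X=0) = 0.308, P(Y|X=0) = (83/154, 5/14, 25/308, 1/44) → H(Y|X=0) = 1.42927
  X=1: P(X=1) = 0.374, P(Y|X=1) = (37/374, 185/374, 38/187, 38/187) → H(Y|X=1) = 1.76684
  X=2: P(X=2) = 0.318, P(Y|X=2) = (46/159, 11/53, 67/318, 31/106) → H(Y|X=2) = 1.98060
H(Y|X) = 0.308·1.42927 + 0.374·1.76684 + 0.318·1.98060 = 1.7308 bits

H(X,Y) = -Σ_{x,y} P(x,y) log₂ P(x,y). Per-cell terms -P(x,y)·log₂P(x,y):
  X=0: 0.43006, 0.35029, 0.13305, 0.05011
  X=1: 0.17598, 0.45036, 0.28256, 0.28256
  X=2: 0.31668, 0.25881, 0.26128, 0.31868
Sum of the 12 terms: H(X,Y) = 3.3104 bits

Chain rule check:
  H(X) + H(Y|X) = 1.5796 + 1.7308 = 3.3104 bits
  H(X,Y) = 3.3104 bits
✓ Chain rule verified.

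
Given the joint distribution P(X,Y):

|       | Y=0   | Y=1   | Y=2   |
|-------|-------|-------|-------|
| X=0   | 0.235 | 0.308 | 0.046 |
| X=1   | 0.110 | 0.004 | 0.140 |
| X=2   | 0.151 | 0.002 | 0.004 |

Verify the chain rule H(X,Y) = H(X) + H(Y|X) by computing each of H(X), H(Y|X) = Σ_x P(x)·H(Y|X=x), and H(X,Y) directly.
H(X) = 1.3714 bits, H(Y|X) = 1.0881 bits, H(X,Y) = 2.4595 bits

Marginal of X (row sums):
  P(X=0) = 0.235 + 0.308 + 0.046 = 0.589
  P(X=1) = 0.110 + 0.004 + 0.140 = 0.254
  P(X=2) = 0.151 + 0.002 + 0.004 = 0.157
H(X) = -[0.589·log₂(0.589) + 0.254·log₂(0.254) + 0.157·log₂(0.157)]
  = 0.449796 + 0.502183 + 0.419373 = 1.3714 bits

H(Y|X) = Σ_x P(x)·H(Y|X=x):
  X=0: P(X=0) = 0.589, P(Y|X=0) = (235/589, 308/589, 46/589) → H(Y|X=0) = 1.305289
  X=1: P(X=1) = 0.254, P(Y|X=1) = (55/127, 2/127, 70/127) → H(Y|X=1) = 1.090853
  X=2: P(X=2) = 0.157, P(Y|X=2) = (151/157, 2/157, 4/157) → H(Y|X=2) = 0.269149
H(Y|X) = 0.589·1.305289 + 0.254·1.090853 + 0.157·0.269149 = 1.0881 bits

H(X,Y) = -Σ_{x,y} P(x,y) log₂ P(x,y). Per-cell terms -P(x,y)·log₂P(x,y):
  X=0: 0.490978, 0.523291, 0.204342
  X=1: 0.350287, 0.031863, 0.397110
  X=2: 0.411834, 0.017932, 0.031863
Sum of the 9 terms: H(X,Y) = 2.4595 bits

Chain rule check:
  H(X) + H(Y|X) = 1.3714 + 1.0881 = 2.4595 bits
  H(X,Y) = 2.4595 bits
✓ Chain rule verified.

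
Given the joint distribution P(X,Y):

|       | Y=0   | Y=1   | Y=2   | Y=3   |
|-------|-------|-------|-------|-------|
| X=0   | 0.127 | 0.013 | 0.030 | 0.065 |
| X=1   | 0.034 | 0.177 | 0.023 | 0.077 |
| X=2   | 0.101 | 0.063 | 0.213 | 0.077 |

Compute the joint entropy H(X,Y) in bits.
3.2310 bits

H(X,Y) = -Σ_{x,y} P(x,y) log₂ P(x,y). Per-cell terms -P(x,y)·log₂P(x,y):
  X=0: 0.37809, 0.08145, 0.15177, 0.25632
  X=1: 0.16586, 0.44218, 0.12517, 0.28482
  X=2: 0.33406, 0.25128, 0.47522, 0.28482
Sum of the 12 terms: H(X,Y) = 3.2310 bits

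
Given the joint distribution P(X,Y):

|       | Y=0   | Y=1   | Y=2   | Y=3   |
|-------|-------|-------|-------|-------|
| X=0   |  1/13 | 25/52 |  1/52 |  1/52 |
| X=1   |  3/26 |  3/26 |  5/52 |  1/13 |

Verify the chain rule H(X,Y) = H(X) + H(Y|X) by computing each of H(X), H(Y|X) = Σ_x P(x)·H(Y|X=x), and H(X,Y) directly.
H(X) = 0.9732 bits, H(Y|X) = 1.3672 bits, H(X,Y) = 2.3403 bits

Marginal of X (row sums):
  P(X=0) = 1/13 + 25/52 + 1/52 + 1/52 = 31/52
  P(X=1) = 3/26 + 3/26 + 5/52 + 1/13 = 21/52
H(X) = -[(31/52)·log₂(31/52) + (21/52)·log₂(21/52)]
  = 0.4449 + 0.5283 = 0.9732 bits

H(Y|X) = Σ_x P(x)·H(Y|X=x):
  X=0: P(X=0) = 31/52, P(Y|X=0) = (4/31, 25/31, 1/31, 1/31) → H(Y|X=0) = 0.9511
  X=1: P(X=1) = 21/52, P(Y|X=1) = (2/7, 2/7, 5/21, 4/21) → H(Y|X=1) = 1.9814
H(Y|X) = (31/52)·0.9511 + (21/52)·1.9814 = 1.3672 bits

H(X,Y) = -Σ_{x,y} P(x,y) log₂ P(x,y). Per-cell terms -P(x,y)·log₂P(x,y):
  X=0: 0.2846, 0.5080, 0.1096, 0.1096
  X=1: 0.3595, 0.3595, 0.3249, 0.2846
Sum of the 8 terms: H(X,Y) = 2.3403 bits

Chain rule check:
  H(X) + H(Y|X) = 0.9732 + 1.3672 = 2.3404 bits
  H(X,Y) = 2.3403 bits
✓ Chain rule verified (Δ = 0.0001 is 4-dp rounding noise: each of the three values was rounded independently).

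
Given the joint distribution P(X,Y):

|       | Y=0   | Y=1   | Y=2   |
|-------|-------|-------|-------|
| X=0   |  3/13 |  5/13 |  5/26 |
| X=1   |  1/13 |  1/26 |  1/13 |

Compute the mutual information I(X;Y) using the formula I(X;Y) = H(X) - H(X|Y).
0.0383 bits

I(X;Y) = H(X) - H(X|Y)

Marginal of X (row sums):
  P(X=0) = 3/13 + 5/13 + 5/26 = 21/26
  P(X=1) = 1/13 + 1/26 + 1/13 = 5/26
H(X) = -[(21/26)·log₂(21/26) + (5/26)·log₂(5/26)]
  = 0.248868 + 0.457406 = 0.70627 bits

Marginal of Y (column sums):
  P(Y=0) = 3/13 + 1/13 = 4/13
  P(Y=1) = 5/13 + 1/26 = 11/26
  P(Y=2) = 5/26 + 1/13 = 7/26
H(X|Y) = Σ_y P(y)·H(X|Y=y):
  Y=0: P(Y=0) = 4/13, P(X|Y=0) = (3/4, 1/4) → H(X|Y=0) = 0.811278
  Y=1: P(Y=1) = 11/26, P(X|Y=1) = (10/11, 1/11) → H(X|Y=1) = 0.439497
  Y=2: P(Y=2) = 7/26, P(X|Y=2) = (5/7, 2/7) → H(X|Y=2) = 0.863121
H(X|Y) = (4/13)·0.811278 + (11/26)·0.439497 + (7/26)·0.863121 = 0.66794 bits

I(X;Y) = H(X) - H(X|Y) = 0.70627 - 0.66794 = 0.0383 bits

Cross-check via I(X;Y) = H(X) + H(Y) - H(X,Y): computing H(Y) from the column sums and H(X,Y) from the 6 cells in the same way gives H(Y) = 1.55793 bits and H(X,Y) = 2.22587 bits, so
I(X;Y) = 0.70627 + 1.55793 - 2.22587 = 0.0383 bits ✓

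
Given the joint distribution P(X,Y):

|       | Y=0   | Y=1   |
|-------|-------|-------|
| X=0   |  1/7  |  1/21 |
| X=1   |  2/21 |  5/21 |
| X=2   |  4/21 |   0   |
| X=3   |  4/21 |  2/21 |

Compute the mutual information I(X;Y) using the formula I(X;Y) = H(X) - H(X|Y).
0.2541 bits

I(X;Y) = H(X) - H(X|Y)

Marginal of X (row sums):
  P(X=0) = 1/7 + 1/21 = 4/21
  P(X=1) = 2/21 + 5/21 = 1/3
  P(X=2) = 4/21 + 0 = 4/21
  P(X=3) = 4/21 + 2/21 = 2/7
H(X) = -[(4/21)·log₂(4/21) + (1/3)·log₂(1/3) + (4/21)·log₂(4/21) + (2/7)·log₂(2/7)]
  = 0.4557 + 0.5283 + 0.4557 + 0.5164 = 1.9561 bits

Marginal of Y (column sums):
  P(Y=0) = 1/7 + 2/21 + 4/21 + 4/21 = 13/21
  P(Y=1) = 1/21 + 5/21 + 0 + 2/21 = 8/21
H(X|Y) = Σ_y P(y)·H(X|Y=y):
  Y=0: P(Y=0) = 13/21, P(X|Y=0) = (3/13, 2/13, 4/13, 4/13) → H(X|Y=0) = 1.9501
  Y=1: P(Y=1) = 8/21, P(X|Y=1) = (1/8, 5/8, 0, 1/4) → H(X|Y=1) = 1.2988
H(X|Y) = (13/21)·1.9501 + (8/21)·1.2988 = 1.7020 bits

I(X;Y) = H(X) - H(X|Y) = 1.9561 - 1.7020 = 0.2541 bits

Cross-check via I(X;Y) = H(X) + H(Y) - H(X,Y): computing H(Y) from the column sums and H(X,Y) from the 8 cells in the same way gives H(Y) = 0.9587 bits and H(X,Y) = 2.6607 bits, so
I(X;Y) = 1.9561 + 0.9587 - 2.6607 = 0.2541 bits ✓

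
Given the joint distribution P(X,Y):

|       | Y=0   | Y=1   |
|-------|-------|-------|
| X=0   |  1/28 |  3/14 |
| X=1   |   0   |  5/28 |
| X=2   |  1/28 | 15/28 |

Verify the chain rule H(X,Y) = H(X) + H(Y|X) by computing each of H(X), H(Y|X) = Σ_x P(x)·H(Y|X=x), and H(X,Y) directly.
H(X) = 1.4052 bits, H(Y|X) = 0.3407 bits, H(X,Y) = 1.7458 bits

Marginal of X (row sums):
  P(X=0) = 1/28 + 3/14 = 1/4
  P(X=1) = 0 + 5/28 = 5/28
  P(X=2) = 1/28 + 15/28 = 4/7
H(X) = -[(1/4)·log₂(1/4) + (5/28)·log₂(5/28) + (4/7)·log₂(4/7)]
  = 0.50000 + 0.44383 + 0.46135 = 1.4052 bits

H(Y|X) = Σ_x P(x)·H(Y|X=x):
  X=0: P(X=0) = 1/4, P(Y|X=0) = (1/7, 6/7) → H(Y|X=0) = 0.59167
  X=1: P(X=1) = 5/28, P(Y|X=1) = (0, 1) → H(Y|X=1) = 0.00000
  X=2: P(X=2) = 4/7, P(Y|X=2) = (1/16, 15/16) → H(Y|X=2) = 0.33729
H(Y|X) = (1/4)·0.59167 + (5/28)·0.00000 + (4/7)·0.33729 = 0.3407 bits

H(X,Y) = -Σ_{x,y} P(x,y) log₂ P(x,y). Per-cell terms -P(x,y)·log₂P(x,y):
  X=0: 0.17169, 0.47623
  X=1: 0.00000, 0.44383
  X=2: 0.17169, 0.48239
  (cells with P = 0 contribute 0)
Sum of the 6 terms: H(X,Y) = 1.7458 bits

Chain rule check:
  H(X) + H(Y|X) = 1.4052 + 0.3407 = 1.7459 bits
  H(X,Y) = 1.7458 bits
✓ Chain rule verified (Δ = 0.0001 is 4-dp rounding noise: each of the three values was rounded independently).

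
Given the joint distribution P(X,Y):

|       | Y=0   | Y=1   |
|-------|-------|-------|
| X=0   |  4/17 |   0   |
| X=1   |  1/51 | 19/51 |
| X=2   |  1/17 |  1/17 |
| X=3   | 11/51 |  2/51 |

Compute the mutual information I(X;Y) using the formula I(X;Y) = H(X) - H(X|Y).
0.6097 bits

I(X;Y) = H(X) - H(X|Y)

Marginal of X (row sums):
  P(X=0) = 4/17 + 0 = 4/17
  P(X=1) = 1/51 + 19/51 = 20/51
  P(X=2) = 1/17 + 1/17 = 2/17
  P(X=3) = 11/51 + 2/51 = 13/51
H(X) = -[(4/17)·log₂(4/17) + (20/51)·log₂(20/51) + (2/17)·log₂(2/17) + (13/51)·log₂(13/51)]
  = 0.4912 + 0.5296 + 0.3632 + 0.5027 = 1.8867 bits

Marginal of Y (column sums):
  P(Y=0) = 4/17 + 1/51 + 1/17 + 11/51 = 9/17
  P(Y=1) = 0 + 19/51 + 1/17 + 2/51 = 8/17
H(X|Y) = Σ_y P(y)·H(X|Y=y):
  Y=0: P(Y=0) = 9/17, P(X|Y=0) = (4/9, 1/27, 1/9, 11/27) → H(X|Y=0) = 1.5761
  Y=1: P(Y=1) = 8/17, P(X|Y=1) = (0, 19/24, 1/8, 1/12) → H(X|Y=1) = 0.9406
H(X|Y) = (9/17)·1.5761 + (8/17)·0.9406 = 1.2770 bits

I(X;Y) = H(X) - H(X|Y) = 1.8867 - 1.2770 = 0.6097 bits

Cross-check via I(X;Y) = H(X) + H(Y) - H(X,Y): computing H(Y) from the column sums and H(X,Y) from the 8 cells in the same way gives H(Y) = 0.9975 bits and H(X,Y) = 2.2745 bits, so
I(X;Y) = 1.8867 + 0.9975 - 2.2745 = 0.6097 bits ✓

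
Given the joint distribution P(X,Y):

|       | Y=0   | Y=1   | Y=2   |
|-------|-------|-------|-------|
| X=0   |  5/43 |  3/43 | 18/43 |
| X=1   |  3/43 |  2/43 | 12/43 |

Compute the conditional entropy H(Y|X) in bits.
1.1744 bits

H(Y|X) = H(X,Y) - H(X)

H(X,Y) = -Σ_{x,y} P(x,y) log₂ P(x,y). Per-cell terms -P(x,y)·log₂P(x,y):
  X=0: 0.36097, 0.26800, 0.52591
  X=1: 0.26800, 0.20587, 0.51385
Sum of the 6 terms: H(X,Y) = 2.1426 bits

Marginal of X (row sums):
  P(X=0) = 5/43 + 3/43 + 18/43 = 26/43
  P(X=1) = 3/43 + 2/43 + 12/43 = 17/43
H(X) = -[(26/43)·log₂(26/43) + (17/43)·log₂(17/43)]
  = 0.43887 + 0.52929 = 0.9682 bits

H(Y|X) = H(X,Y) - H(X) = 2.1426 - 0.9682 = 1.1744 bits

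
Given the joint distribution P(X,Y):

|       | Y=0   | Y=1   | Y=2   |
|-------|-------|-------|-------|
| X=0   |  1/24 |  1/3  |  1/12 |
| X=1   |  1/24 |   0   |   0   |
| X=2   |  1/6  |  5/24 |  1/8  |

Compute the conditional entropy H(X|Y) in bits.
1.0359 bits

H(X|Y) = H(X,Y) - H(Y)

H(X,Y) = -Σ_{x,y} P(x,y) log₂ P(x,y). Per-cell terms -P(x,y)·log₂P(x,y):
  X=0: 0.191040, 0.528321, 0.298747
  X=1: 0.191040, 0.000000, 0.000000
  X=2: 0.430827, 0.471466, 0.375000
  (cells with P = 0 contribute 0)
Sum of the 9 terms: H(X,Y) = 2.48644 bits

Marginal of Y (column sums):
  P(Y=0) = 1/24 + 1/24 + 1/6 = 1/4
  P(Y=1) = 1/3 + 0 + 5/24 = 13/24
  P(Y=2) = 1/12 + 0 + 1/8 = 5/24
H(Y) = -[(1/4)·log₂(1/4) + (13/24)·log₂(13/24) + (5/24)·log₂(5/24)]
  = 0.500000 + 0.479117 + 0.471466 = 1.45058 bits

H(X|Y) = H(X,Y) - H(Y) = 2.48644 - 1.45058 = 1.0359 bits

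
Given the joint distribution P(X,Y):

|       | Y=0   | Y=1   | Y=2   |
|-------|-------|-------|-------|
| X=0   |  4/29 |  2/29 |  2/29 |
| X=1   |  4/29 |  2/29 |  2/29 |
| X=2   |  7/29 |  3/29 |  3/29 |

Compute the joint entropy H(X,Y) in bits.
3.0248 bits

H(X,Y) = -Σ_{x,y} P(x,y) log₂ P(x,y). Per-cell terms -P(x,y)·log₂P(x,y):
  X=0: 0.39420, 0.26607, 0.26607
  X=1: 0.39420, 0.26607, 0.26607
  X=2: 0.49498, 0.33859, 0.33859
Sum of the 9 terms: H(X,Y) = 3.0248 bits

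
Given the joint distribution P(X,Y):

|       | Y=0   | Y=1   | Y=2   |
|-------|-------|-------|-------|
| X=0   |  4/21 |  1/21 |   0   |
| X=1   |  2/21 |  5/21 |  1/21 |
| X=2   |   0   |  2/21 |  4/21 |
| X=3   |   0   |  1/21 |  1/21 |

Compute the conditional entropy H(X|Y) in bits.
1.3304 bits

H(X|Y) = H(X,Y) - H(Y)

H(X,Y) = -Σ_{x,y} P(x,y) log₂ P(x,y). Per-cell terms -P(x,y)·log₂P(x,y):
  X=0: 0.45568, 0.20916, 0.00000
  X=1: 0.32308, 0.49295, 0.20916
  X=2: 0.00000, 0.32308, 0.45568
  X=3: 0.00000, 0.20916, 0.20916
  (cells with P = 0 contribute 0)
Sum of the 12 terms: H(X,Y) = 2.8871 bits

Marginal of Y (column sums):
  P(Y=0) = 4/21 + 2/21 + 0 + 0 = 2/7
  P(Y=1) = 1/21 + 5/21 + 2/21 + 1/21 = 3/7
  P(Y=2) = 0 + 1/21 + 4/21 + 1/21 = 2/7
H(Y) = -[(2/7)·log₂(2/7) + (3/7)·log₂(3/7) + (2/7)·log₂(2/7)]
  = 0.51639 + 0.52388 + 0.51639 = 1.5567 bits

H(X|Y) = H(X,Y) - H(Y) = 2.8871 - 1.5567 = 1.3304 bits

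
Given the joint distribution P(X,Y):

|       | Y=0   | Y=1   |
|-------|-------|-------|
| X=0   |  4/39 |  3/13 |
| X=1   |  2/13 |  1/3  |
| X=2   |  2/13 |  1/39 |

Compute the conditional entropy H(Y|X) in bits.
0.8414 bits

H(Y|X) = H(X,Y) - H(X)

H(X,Y) = -Σ_{x,y} P(x,y) log₂ P(x,y). Per-cell terms -P(x,y)·log₂P(x,y):
  X=0: 0.33696, 0.48819
  X=1: 0.41545, 0.52832
  X=2: 0.41545, 0.13552
Sum of the 6 terms: H(X,Y) = 2.3199 bits

Marginal of X (row sums):
  P(X=0) = 4/39 + 3/13 = 1/3
  P(X=1) = 2/13 + 1/3 = 19/39
  P(X=2) = 2/13 + 1/39 = 7/39
H(X) = -[(1/3)·log₂(1/3) + (19/39)·log₂(19/39) + (7/39)·log₂(7/39)]
  = 0.52832 + 0.50544 + 0.44478 = 1.4785 bits

H(Y|X) = H(X,Y) - H(X) = 2.3199 - 1.4785 = 0.8414 bits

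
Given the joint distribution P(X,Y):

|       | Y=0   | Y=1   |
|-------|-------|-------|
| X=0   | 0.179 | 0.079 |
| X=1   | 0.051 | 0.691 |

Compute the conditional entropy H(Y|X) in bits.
0.4973 bits

H(Y|X) = H(X,Y) - H(X)

H(X,Y) = -Σ_{x,y} P(x,y) log₂ P(x,y). Per-cell terms -P(x,y)·log₂P(x,y):
  X=0: 0.44427, 0.28930
  X=1: 0.21896, 0.36847
Sum of the 4 terms: H(X,Y) = 1.3210 bits

Marginal of X (row sums):
  P(X=0) = 0.179 + 0.079 = 0.258
  P(X=1) = 0.051 + 0.691 = 0.742
H(X) = -[0.258·log₂(0.258) + 0.742·log₂(0.742)]
  = 0.50428 + 0.31944 = 0.8237 bits

H(Y|X) = H(X,Y) - H(X) = 1.3210 - 0.8237 = 0.4973 bits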